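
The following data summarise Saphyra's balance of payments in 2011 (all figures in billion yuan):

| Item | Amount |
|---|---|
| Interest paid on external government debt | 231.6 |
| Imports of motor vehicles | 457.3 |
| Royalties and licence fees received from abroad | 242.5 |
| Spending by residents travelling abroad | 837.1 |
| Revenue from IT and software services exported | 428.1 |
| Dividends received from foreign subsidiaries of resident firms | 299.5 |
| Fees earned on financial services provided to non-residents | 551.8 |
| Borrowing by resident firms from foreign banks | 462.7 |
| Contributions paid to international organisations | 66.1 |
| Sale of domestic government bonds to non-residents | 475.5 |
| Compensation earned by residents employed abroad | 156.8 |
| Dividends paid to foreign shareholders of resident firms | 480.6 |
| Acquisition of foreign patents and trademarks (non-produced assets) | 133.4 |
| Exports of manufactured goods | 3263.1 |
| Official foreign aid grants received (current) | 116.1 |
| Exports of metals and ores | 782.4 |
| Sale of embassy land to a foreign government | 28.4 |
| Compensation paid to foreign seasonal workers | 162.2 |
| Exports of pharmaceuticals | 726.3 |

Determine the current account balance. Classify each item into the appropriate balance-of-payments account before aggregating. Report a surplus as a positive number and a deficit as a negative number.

4331.7

Goods: -457.3 + 782.4 + 726.3 + 3263.1 = 4314.5
Services: 428.1 + 242.5 - 837.1 + 551.8 = 385.3
Primary income: 299.5 + 156.8 - 231.6 - 162.2 - 480.6 = -418.1
Secondary income: -66.1 + 116.1 = 50.0
Current account = 4314.5 + 385.3 + (-418.1) + 50.0 = 4331.7
(Excluded from the current account — financial account: borrowing by resident firms from foreign banks 462.7, sale of domestic government bonds to non-residents 475.5; capital account: acquisition of foreign patents and trademarks (non-produced assets) 133.4, sale of embassy land to a foreign government 28.4.)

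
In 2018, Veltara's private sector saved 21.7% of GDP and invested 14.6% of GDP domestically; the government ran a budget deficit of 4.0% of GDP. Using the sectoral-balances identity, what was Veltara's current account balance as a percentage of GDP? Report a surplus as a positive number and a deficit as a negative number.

By the sectoral-balances identity, CA = (S_private - I) + (T - G).
Private balance = 21.7 - 14.6 = 7.1
Government balance (T - G) = -4.0
CA = 7.1 + (-4.0) = 3.1

3.1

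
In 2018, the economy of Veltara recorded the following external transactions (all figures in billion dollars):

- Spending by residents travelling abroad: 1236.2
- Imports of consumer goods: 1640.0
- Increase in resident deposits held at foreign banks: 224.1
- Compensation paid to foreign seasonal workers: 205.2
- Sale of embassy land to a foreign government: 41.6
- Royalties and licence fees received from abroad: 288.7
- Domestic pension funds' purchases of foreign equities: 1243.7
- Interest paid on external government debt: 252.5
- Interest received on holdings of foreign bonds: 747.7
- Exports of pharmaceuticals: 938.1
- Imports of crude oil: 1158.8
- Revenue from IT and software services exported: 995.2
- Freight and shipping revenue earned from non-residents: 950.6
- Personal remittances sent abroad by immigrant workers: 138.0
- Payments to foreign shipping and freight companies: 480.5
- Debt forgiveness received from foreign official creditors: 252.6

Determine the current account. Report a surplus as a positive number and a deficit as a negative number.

Goods: 938.1 - 1158.8 - 1640.0 = -1860.7
Services: -480.5 + 995.2 - 1236.2 + 950.6 + 288.7 = 517.8
Primary income: -205.2 - 252.5 + 747.7 = 290.0
Secondary income: -138.0
Current account = (-1860.7) + 517.8 + 290.0 + (-138.0) = -1190.9
(Excluded from the current account — financial account: increase in resident deposits held at foreign banks 224.1, domestic pension funds' purchases of foreign equities 1243.7; capital account: sale of embassy land to a foreign government 41.6, debt forgiveness received from foreign official creditors 252.6.)

-1190.9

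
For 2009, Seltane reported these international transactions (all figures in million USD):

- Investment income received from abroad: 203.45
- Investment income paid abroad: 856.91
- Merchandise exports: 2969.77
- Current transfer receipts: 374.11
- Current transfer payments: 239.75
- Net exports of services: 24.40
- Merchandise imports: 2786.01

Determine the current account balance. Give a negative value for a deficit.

-310.94

Goods balance = 2969.77 - 2786.01 = 183.76
Services balance = 24.40
Trade balance (goods + services) = 183.76 + 24.40 = 208.16
Net primary income = 203.45 - 856.91 = -653.46
Net secondary income = 374.11 - 239.75 = 134.36
Current account = 208.16 + (-653.46) + 134.36 = -310.94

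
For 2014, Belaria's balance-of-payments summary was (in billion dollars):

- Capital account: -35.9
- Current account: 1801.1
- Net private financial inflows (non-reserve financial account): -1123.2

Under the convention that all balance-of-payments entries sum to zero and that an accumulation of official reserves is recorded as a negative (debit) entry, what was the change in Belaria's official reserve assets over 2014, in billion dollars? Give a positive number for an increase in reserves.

642.0

Official reserve transactions balance = -(1801.1 + (-35.9) + (-1123.2)) = -642.0
An accumulation of reserves is recorded as a debit (negative entry), so the change in the stock of reserves is the negative of that balance.
Change in official reserves = -(-642.0) = 642.0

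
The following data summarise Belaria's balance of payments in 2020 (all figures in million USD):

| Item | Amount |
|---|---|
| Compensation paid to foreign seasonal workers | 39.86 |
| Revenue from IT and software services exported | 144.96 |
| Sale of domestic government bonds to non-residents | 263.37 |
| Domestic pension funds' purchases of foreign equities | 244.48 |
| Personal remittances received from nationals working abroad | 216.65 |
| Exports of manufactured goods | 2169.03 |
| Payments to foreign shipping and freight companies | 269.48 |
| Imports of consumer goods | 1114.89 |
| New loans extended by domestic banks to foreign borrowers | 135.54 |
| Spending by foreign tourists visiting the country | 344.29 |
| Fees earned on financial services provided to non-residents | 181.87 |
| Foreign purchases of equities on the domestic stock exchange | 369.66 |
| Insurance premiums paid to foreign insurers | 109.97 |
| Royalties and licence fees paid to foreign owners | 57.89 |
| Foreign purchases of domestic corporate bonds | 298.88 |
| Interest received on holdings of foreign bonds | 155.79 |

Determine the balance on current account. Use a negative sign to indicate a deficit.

1620.50

Goods: 2169.03 - 1114.89 = 1054.14
Services: 181.87 + 144.96 - 269.48 + 344.29 - 57.89 - 109.97 = 233.78
Primary income: 155.79 - 39.86 = 115.93
Secondary income: 216.65
Current account = 1054.14 + 233.78 + 115.93 + 216.65 = 1620.50
(Excluded from the current account — financial account: sale of domestic government bonds to non-residents 263.37, domestic pension funds' purchases of foreign equities 244.48, new loans extended by domestic banks to foreign borrowers 135.54, foreign purchases of equities on the domestic stock exchange 369.66, foreign purchases of domestic corporate bonds 298.88.)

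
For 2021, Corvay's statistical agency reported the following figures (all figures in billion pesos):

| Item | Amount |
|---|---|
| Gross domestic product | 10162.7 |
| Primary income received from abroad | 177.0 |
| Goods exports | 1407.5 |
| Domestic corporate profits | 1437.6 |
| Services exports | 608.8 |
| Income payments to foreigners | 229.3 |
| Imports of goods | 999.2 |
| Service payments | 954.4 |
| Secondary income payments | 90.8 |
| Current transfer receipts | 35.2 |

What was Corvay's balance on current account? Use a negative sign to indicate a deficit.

-45.2

Goods balance = 1407.5 - 999.2 = 408.3
Services balance = 608.8 - 954.4 = -345.6
Trade balance (goods + services) = 408.3 + (-345.6) = 62.7
Net primary income = 177.0 - 229.3 = -52.3
Net secondary income = 35.2 - 90.8 = -55.6
Current account = 62.7 + (-52.3) + (-55.6) = -45.2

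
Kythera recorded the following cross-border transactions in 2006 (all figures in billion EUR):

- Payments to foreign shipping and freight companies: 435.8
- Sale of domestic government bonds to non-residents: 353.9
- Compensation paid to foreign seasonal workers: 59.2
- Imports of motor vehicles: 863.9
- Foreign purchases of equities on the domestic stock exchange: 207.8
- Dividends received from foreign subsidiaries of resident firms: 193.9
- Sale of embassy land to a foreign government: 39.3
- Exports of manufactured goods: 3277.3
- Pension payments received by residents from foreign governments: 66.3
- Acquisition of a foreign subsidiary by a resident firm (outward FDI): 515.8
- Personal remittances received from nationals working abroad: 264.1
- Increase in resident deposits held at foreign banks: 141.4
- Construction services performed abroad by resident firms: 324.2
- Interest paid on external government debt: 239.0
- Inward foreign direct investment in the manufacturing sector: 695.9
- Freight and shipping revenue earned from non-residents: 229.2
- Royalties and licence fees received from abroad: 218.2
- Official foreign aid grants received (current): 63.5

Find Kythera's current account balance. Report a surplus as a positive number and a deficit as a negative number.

Goods: 3277.3 - 863.9 = 2413.4
Services: -435.8 + 218.2 + 229.2 + 324.2 = 335.8
Primary income: -59.2 + 193.9 - 239.0 = -104.3
Secondary income: 63.5 + 66.3 + 264.1 = 393.9
Current account = 2413.4 + 335.8 + (-104.3) + 393.9 = 3038.8
(Excluded from the current account — financial account: sale of domestic government bonds to non-residents 353.9, foreign purchases of equities on the domestic stock exchange 207.8, acquisition of a foreign subsidiary by a resident firm (outward FDI) 515.8, increase in resident deposits held at foreign banks 141.4, inward foreign direct investment in the manufacturing sector 695.9; capital account: sale of embassy land to a foreign government 39.3.)

3038.8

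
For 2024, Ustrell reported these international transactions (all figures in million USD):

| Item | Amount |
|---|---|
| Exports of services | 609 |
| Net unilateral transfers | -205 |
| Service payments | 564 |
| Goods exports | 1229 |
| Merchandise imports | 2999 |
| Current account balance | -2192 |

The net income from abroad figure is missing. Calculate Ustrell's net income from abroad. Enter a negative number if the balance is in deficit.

Current account = goods balance + services balance + net primary income + net secondary income
Sum of the known components = -1930
Net income from abroad = CA - (known components) = -2192 - (-1930) = -262

-262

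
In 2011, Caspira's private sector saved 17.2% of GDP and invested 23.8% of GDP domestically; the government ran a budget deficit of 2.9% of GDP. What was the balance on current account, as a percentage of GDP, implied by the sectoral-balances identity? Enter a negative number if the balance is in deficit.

By the sectoral-balances identity, CA = (S_private - I) + (T - G).
Private balance = 17.2 - 23.8 = -6.6
Government balance (T - G) = -2.9
CA = -6.6 + (-2.9) = -9.5

-9.5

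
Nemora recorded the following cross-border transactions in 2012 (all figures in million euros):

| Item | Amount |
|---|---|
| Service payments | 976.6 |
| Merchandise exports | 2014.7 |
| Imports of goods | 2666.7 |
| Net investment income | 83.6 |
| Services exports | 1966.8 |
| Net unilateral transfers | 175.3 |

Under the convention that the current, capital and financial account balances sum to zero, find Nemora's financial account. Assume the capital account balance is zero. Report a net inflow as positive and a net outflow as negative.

Goods balance = 2014.7 - 2666.7 = -652.0
Services balance = 1966.8 - 976.6 = 990.2
Trade balance (goods + services) = -652.0 + 990.2 = 338.2
Net primary income = 83.6
Net secondary income = 175.3
Current account = 338.2 + 83.6 + 175.3 = 597.1
Financial account = -(597.1) = -597.1

-597.1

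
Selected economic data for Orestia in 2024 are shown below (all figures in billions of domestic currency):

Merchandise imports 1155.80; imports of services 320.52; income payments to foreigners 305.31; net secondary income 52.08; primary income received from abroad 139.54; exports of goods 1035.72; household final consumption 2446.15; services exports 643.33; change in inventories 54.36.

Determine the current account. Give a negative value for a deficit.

Goods balance = 1035.72 - 1155.80 = -120.08
Services balance = 643.33 - 320.52 = 322.81
Trade balance (goods + services) = -120.08 + 322.81 = 202.73
Net primary income = 139.54 - 305.31 = -165.77
Net secondary income = 52.08
Current account = 202.73 + (-165.77) + 52.08 = 89.04

89.04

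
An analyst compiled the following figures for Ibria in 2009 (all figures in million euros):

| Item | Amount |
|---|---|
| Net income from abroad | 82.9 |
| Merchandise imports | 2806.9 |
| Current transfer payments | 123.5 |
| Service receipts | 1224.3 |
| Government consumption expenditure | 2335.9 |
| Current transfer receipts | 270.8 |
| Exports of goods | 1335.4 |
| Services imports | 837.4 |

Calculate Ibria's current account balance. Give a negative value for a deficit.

Goods balance = 1335.4 - 2806.9 = -1471.5
Services balance = 1224.3 - 837.4 = 386.9
Trade balance (goods + services) = -1471.5 + 386.9 = -1084.6
Net primary income = 82.9
Net secondary income = 270.8 - 123.5 = 147.3
Current account = -1084.6 + 82.9 + 147.3 = -854.4

-854.4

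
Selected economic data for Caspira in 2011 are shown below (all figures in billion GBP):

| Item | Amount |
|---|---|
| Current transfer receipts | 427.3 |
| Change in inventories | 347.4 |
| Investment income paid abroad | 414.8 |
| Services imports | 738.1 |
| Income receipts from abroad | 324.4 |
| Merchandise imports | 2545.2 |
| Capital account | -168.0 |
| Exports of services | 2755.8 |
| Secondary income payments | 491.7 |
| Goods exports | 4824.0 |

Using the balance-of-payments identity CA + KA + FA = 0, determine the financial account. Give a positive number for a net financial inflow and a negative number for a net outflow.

-3973.7

Goods balance = 4824.0 - 2545.2 = 2278.8
Services balance = 2755.8 - 738.1 = 2017.7
Trade balance (goods + services) = 2278.8 + 2017.7 = 4296.5
Net primary income = 324.4 - 414.8 = -90.4
Net secondary income = 427.3 - 491.7 = -64.4
Current account = 4296.5 + (-90.4) + (-64.4) = 4141.7
Financial account = -(4141.7 + (-168.0)) = -3973.7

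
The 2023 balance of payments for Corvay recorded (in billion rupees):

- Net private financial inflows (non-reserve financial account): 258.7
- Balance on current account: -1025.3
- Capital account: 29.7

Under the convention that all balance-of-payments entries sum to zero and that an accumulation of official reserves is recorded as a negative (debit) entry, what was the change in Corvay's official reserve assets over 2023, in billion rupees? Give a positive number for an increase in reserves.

-736.9

Official reserve transactions balance = -((-1025.3) + 29.7 + 258.7) = 736.9
An accumulation of reserves is recorded as a debit (negative entry), so the change in the stock of reserves is the negative of that balance.
Change in official reserves = -(736.9) = -736.9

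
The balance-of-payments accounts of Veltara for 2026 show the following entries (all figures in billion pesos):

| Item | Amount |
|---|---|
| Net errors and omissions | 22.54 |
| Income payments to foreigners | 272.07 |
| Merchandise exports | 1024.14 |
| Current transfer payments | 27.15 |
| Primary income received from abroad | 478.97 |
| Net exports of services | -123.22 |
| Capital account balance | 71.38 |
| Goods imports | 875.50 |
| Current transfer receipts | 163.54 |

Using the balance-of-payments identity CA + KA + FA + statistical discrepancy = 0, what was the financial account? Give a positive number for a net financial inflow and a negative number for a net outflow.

Goods balance = 1024.14 - 875.50 = 148.64
Services balance = -123.22
Trade balance (goods + services) = 148.64 + (-123.22) = 25.42
Net primary income = 478.97 - 272.07 = 206.90
Net secondary income = 163.54 - 27.15 = 136.39
Current account = 25.42 + 206.90 + 136.39 = 368.71
Financial account = -(368.71 + 71.38 + 22.54) = -462.63

-462.63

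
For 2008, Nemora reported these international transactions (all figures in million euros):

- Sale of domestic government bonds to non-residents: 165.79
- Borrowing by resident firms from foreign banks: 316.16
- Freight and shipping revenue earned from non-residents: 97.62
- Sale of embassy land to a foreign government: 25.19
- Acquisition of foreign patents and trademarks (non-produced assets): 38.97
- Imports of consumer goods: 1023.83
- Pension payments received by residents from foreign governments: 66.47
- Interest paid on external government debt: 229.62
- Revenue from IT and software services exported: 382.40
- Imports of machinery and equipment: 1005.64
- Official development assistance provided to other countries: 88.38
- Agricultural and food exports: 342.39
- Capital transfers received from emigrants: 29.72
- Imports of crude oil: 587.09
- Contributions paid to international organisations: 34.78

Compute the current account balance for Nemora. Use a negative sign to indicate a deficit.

-2080.46

Goods: -1023.83 - 1005.64 + 342.39 - 587.09 = -2274.17
Services: 97.62 + 382.40 = 480.02
Primary income: -229.62
Secondary income: -88.38 + 66.47 - 34.78 = -56.69
Current account = (-2274.17) + 480.02 + (-229.62) + (-56.69) = -2080.46
(Excluded from the current account — financial account: sale of domestic government bonds to non-residents 165.79, borrowing by resident firms from foreign banks 316.16; capital account: sale of embassy land to a foreign government 25.19, acquisition of foreign patents and trademarks (non-produced assets) 38.97, capital transfers received from emigrants 29.72.)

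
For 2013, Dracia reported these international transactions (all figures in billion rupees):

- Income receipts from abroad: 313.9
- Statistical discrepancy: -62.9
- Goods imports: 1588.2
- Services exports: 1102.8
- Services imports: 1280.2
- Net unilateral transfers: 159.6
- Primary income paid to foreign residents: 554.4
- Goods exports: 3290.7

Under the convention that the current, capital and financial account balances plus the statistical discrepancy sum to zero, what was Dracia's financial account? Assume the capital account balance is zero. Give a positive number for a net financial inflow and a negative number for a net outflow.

-1381.3

Goods balance = 3290.7 - 1588.2 = 1702.5
Services balance = 1102.8 - 1280.2 = -177.4
Trade balance (goods + services) = 1702.5 + (-177.4) = 1525.1
Net primary income = 313.9 - 554.4 = -240.5
Net secondary income = 159.6
Current account = 1525.1 + (-240.5) + 159.6 = 1444.2
Financial account = -(1444.2 + (-62.9)) = -1381.3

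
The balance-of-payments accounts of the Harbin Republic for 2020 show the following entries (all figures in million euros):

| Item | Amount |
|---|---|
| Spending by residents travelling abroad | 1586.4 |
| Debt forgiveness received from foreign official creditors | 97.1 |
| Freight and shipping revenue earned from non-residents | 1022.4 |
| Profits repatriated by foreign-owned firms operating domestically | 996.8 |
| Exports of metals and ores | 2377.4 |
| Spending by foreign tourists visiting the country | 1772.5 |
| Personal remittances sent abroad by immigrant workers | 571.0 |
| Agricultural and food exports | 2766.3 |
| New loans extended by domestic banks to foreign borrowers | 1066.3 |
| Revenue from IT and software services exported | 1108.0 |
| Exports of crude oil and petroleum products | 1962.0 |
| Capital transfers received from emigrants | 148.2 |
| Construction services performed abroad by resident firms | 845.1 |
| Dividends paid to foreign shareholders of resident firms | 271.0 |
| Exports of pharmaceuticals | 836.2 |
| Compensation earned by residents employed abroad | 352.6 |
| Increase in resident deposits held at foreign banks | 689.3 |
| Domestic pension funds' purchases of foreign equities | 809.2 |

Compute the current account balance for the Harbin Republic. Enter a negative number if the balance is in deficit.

9617.3

Goods: 2377.4 + 836.2 + 2766.3 + 1962.0 = 7941.9
Services: -1586.4 + 1108.0 + 1772.5 + 1022.4 + 845.1 = 3161.6
Primary income: -996.8 + 352.6 - 271.0 = -915.2
Secondary income: -571.0
Current account = 7941.9 + 3161.6 + (-915.2) + (-571.0) = 9617.3
(Excluded from the current account — capital account: debt forgiveness received from foreign official creditors 97.1, capital transfers received from emigrants 148.2; financial account: new loans extended by domestic banks to foreign borrowers 1066.3, increase in resident deposits held at foreign banks 689.3, domestic pension funds' purchases of foreign equities 809.2.)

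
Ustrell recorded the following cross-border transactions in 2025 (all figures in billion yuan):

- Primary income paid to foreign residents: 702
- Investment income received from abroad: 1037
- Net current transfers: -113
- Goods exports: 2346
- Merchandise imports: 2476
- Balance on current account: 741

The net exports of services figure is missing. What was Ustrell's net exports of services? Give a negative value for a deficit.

Current account = goods balance + services balance + net primary income + net secondary income
Sum of the known components = 92
Net exports of services = CA - (known components) = 741 - 92 = 649

649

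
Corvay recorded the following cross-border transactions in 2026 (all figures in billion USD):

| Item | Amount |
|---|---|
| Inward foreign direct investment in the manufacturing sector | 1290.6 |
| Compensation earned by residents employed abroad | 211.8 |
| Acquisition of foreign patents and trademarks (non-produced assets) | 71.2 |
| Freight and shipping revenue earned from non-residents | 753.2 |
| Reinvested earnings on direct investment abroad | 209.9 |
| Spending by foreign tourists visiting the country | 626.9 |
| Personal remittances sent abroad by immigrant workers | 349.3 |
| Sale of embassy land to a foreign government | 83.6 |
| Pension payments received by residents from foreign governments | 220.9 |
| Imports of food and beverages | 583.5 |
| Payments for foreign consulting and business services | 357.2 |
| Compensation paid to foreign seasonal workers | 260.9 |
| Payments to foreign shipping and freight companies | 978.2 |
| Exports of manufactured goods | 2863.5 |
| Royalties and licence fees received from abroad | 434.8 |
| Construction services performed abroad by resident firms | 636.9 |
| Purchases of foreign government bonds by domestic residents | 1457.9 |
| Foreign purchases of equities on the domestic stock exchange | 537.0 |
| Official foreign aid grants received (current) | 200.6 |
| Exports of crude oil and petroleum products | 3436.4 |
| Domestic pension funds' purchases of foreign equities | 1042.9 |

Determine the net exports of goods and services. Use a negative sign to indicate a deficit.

Goods: 2863.5 + 3436.4 - 583.5 = 5716.4
Services: 434.8 + 636.9 + 753.2 + 626.9 - 357.2 - 978.2 = 1116.4
Trade balance = 5716.4 + 1116.4 = 6832.8
(Excluded from the trade balance — financial account: inward foreign direct investment in the manufacturing sector 1290.6, purchases of foreign government bonds by domestic residents 1457.9, foreign purchases of equities on the domestic stock exchange 537.0, domestic pension funds' purchases of foreign equities 1042.9; primary income: compensation earned by residents employed abroad 211.8, reinvested earnings on direct investment abroad 209.9, compensation paid to foreign seasonal workers 260.9; capital account: acquisition of foreign patents and trademarks (non-produced assets) 71.2, sale of embassy land to a foreign government 83.6; secondary income: personal remittances sent abroad by immigrant workers 349.3, pension payments received by residents from foreign governments 220.9, official foreign aid grants received (current) 200.6.)

6832.8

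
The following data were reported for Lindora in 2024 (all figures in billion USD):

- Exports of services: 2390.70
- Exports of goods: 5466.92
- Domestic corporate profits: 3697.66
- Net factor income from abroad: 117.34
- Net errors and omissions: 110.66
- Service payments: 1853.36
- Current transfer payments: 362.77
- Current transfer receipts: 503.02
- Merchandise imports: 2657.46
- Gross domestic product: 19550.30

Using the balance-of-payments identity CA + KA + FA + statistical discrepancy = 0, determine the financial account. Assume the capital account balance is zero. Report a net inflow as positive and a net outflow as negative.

Goods balance = 5466.92 - 2657.46 = 2809.46
Services balance = 2390.70 - 1853.36 = 537.34
Trade balance (goods + services) = 2809.46 + 537.34 = 3346.80
Net primary income = 117.34
Net secondary income = 503.02 - 362.77 = 140.25
Current account = 3346.80 + 117.34 + 140.25 = 3604.39
Financial account = -(3604.39 + 110.66) = -3715.05

-3715.05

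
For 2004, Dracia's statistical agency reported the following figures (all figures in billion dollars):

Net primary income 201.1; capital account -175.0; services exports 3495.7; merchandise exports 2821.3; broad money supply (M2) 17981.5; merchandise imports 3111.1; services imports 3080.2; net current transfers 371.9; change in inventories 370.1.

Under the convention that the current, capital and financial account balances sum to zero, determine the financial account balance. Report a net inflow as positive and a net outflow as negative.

Goods balance = 2821.3 - 3111.1 = -289.8
Services balance = 3495.7 - 3080.2 = 415.5
Trade balance (goods + services) = -289.8 + 415.5 = 125.7
Net primary income = 201.1
Net secondary income = 371.9
Current account = 125.7 + 201.1 + 371.9 = 698.7
Financial account = -(698.7 + (-175.0)) = -523.7

-523.7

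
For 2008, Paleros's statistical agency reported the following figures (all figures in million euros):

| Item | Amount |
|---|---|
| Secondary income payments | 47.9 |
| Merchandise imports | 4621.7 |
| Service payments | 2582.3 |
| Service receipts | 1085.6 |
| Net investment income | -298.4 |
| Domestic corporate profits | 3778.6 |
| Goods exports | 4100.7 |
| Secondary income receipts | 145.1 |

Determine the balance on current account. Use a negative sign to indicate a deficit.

Goods balance = 4100.7 - 4621.7 = -521.0
Services balance = 1085.6 - 2582.3 = -1496.7
Trade balance (goods + services) = -521.0 + (-1496.7) = -2017.7
Net primary income = -298.4
Net secondary income = 145.1 - 47.9 = 97.2
Current account = -2017.7 + (-298.4) + 97.2 = -2218.9

-2218.9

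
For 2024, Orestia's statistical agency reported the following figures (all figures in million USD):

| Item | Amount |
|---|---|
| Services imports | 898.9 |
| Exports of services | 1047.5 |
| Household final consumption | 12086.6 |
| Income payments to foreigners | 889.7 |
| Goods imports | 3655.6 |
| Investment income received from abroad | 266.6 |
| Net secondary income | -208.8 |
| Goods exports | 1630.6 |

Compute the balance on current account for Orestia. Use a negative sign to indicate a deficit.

-2708.3

Goods balance = 1630.6 - 3655.6 = -2025.0
Services balance = 1047.5 - 898.9 = 148.6
Trade balance (goods + services) = -2025.0 + 148.6 = -1876.4
Net primary income = 266.6 - 889.7 = -623.1
Net secondary income = -208.8
Current account = -1876.4 + (-623.1) + (-208.8) = -2708.3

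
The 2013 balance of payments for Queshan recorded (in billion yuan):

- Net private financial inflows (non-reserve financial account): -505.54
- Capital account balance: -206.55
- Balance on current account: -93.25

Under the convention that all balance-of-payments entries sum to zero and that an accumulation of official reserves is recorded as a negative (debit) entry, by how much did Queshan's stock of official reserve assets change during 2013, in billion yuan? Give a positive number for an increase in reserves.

Official reserve transactions balance = -((-93.25) + (-206.55) + (-505.54)) = 805.34
An accumulation of reserves is recorded as a debit (negative entry), so the change in the stock of reserves is the negative of that balance.
Change in official reserves = -(805.34) = -805.34

-805.34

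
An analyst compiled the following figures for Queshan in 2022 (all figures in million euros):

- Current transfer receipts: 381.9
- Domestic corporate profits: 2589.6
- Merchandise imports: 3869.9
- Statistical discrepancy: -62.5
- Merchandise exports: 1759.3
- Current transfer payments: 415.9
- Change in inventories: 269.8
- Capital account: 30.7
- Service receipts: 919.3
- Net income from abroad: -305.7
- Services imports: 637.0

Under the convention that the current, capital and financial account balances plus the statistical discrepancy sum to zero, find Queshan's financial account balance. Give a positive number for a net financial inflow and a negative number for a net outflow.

2199.8

Goods balance = 1759.3 - 3869.9 = -2110.6
Services balance = 919.3 - 637.0 = 282.3
Trade balance (goods + services) = -2110.6 + 282.3 = -1828.3
Net primary income = -305.7
Net secondary income = 381.9 - 415.9 = -34.0
Current account = -1828.3 + (-305.7) + (-34.0) = -2168.0
Financial account = -(-2168.0 + 30.7 + (-62.5)) = 2199.8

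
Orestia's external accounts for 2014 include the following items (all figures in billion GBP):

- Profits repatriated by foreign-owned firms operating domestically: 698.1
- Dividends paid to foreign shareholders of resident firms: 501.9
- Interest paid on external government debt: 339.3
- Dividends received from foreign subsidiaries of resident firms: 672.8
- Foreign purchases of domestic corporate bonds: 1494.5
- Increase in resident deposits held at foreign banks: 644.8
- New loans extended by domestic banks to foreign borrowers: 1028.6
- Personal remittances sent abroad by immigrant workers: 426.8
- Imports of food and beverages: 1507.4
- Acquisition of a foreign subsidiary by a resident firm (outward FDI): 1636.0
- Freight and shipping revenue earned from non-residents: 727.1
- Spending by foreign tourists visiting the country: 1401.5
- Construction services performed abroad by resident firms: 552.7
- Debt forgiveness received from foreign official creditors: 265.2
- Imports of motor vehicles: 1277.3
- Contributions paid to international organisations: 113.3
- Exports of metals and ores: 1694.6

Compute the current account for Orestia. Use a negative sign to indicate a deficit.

Goods: -1507.4 - 1277.3 + 1694.6 = -1090.1
Services: 552.7 + 727.1 + 1401.5 = 2681.3
Primary income: -698.1 + 672.8 - 501.9 - 339.3 = -866.5
Secondary income: -426.8 - 113.3 = -540.1
Current account = (-1090.1) + 2681.3 + (-866.5) + (-540.1) = 184.6
(Excluded from the current account — financial account: foreign purchases of domestic corporate bonds 1494.5, increase in resident deposits held at foreign banks 644.8, new loans extended by domestic banks to foreign borrowers 1028.6, acquisition of a foreign subsidiary by a resident firm (outward FDI) 1636.0; capital account: debt forgiveness received from foreign official creditors 265.2.)

184.6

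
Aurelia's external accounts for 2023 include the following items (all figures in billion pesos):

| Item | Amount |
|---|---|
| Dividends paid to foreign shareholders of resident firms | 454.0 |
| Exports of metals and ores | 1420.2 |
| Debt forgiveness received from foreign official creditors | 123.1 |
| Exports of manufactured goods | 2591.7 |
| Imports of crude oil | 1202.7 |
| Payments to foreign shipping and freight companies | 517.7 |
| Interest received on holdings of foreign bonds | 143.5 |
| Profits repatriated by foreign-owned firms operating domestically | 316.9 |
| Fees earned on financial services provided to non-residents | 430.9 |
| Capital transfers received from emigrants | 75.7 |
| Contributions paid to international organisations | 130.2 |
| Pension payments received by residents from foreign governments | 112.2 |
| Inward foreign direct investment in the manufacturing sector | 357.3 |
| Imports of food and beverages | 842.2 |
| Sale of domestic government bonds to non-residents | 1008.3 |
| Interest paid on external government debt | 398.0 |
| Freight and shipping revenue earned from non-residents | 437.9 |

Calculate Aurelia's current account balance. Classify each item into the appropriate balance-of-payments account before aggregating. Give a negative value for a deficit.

Goods: -1202.7 + 2591.7 - 842.2 + 1420.2 = 1967.0
Services: -517.7 + 430.9 + 437.9 = 351.1
Primary income: -398.0 - 454.0 - 316.9 + 143.5 = -1025.4
Secondary income: 112.2 - 130.2 = -18.0
Current account = 1967.0 + 351.1 + (-1025.4) + (-18.0) = 1274.7
(Excluded from the current account — capital account: debt forgiveness received from foreign official creditors 123.1, capital transfers received from emigrants 75.7; financial account: inward foreign direct investment in the manufacturing sector 357.3, sale of domestic government bonds to non-residents 1008.3.)

1274.7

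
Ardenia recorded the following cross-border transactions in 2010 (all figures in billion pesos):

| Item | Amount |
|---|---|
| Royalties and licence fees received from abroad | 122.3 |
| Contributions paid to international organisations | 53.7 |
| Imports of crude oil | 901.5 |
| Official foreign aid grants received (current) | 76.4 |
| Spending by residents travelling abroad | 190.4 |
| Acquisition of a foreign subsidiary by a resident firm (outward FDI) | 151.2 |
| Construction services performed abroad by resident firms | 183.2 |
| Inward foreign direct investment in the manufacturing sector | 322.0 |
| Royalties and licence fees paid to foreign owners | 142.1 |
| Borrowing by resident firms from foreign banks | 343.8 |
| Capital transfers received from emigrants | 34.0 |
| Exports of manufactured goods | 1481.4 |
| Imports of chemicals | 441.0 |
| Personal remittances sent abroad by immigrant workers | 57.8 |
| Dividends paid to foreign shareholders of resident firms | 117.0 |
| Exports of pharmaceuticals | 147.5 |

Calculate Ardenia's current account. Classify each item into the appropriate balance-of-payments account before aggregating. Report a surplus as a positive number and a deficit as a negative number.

Goods: 1481.4 - 441.0 - 901.5 + 147.5 = 286.4
Services: -142.1 + 183.2 - 190.4 + 122.3 = -27.0
Primary income: -117.0
Secondary income: 76.4 - 53.7 - 57.8 = -35.1
Current account = 286.4 + (-27.0) + (-117.0) + (-35.1) = 107.3
(Excluded from the current account — financial account: acquisition of a foreign subsidiary by a resident firm (outward FDI) 151.2, inward foreign direct investment in the manufacturing sector 322.0, borrowing by resident firms from foreign banks 343.8; capital account: capital transfers received from emigrants 34.0.)

107.3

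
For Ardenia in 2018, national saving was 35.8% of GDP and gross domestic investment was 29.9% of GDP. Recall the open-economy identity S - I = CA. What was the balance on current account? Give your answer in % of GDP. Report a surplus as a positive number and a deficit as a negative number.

5.9

CA = S - I = 35.8 - 29.9 = 5.9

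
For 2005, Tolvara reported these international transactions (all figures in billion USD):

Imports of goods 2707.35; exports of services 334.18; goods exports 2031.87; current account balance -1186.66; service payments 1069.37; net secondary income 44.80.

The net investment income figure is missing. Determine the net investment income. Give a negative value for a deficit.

Current account = goods balance + services balance + net primary income + net secondary income
Sum of the known components = -1365.87
Net investment income = CA - (known components) = -1186.66 - (-1365.87) = 179.21

179.21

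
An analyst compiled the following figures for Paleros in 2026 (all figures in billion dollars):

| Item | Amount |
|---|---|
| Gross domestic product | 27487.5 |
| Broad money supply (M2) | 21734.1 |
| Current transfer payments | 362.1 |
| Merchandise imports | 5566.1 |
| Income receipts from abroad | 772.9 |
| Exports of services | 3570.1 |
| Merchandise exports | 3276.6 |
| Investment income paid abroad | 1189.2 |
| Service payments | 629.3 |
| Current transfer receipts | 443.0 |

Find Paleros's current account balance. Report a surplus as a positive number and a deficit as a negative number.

Goods balance = 3276.6 - 5566.1 = -2289.5
Services balance = 3570.1 - 629.3 = 2940.8
Trade balance (goods + services) = -2289.5 + 2940.8 = 651.3
Net primary income = 772.9 - 1189.2 = -416.3
Net secondary income = 443.0 - 362.1 = 80.9
Current account = 651.3 + (-416.3) + 80.9 = 315.9

315.9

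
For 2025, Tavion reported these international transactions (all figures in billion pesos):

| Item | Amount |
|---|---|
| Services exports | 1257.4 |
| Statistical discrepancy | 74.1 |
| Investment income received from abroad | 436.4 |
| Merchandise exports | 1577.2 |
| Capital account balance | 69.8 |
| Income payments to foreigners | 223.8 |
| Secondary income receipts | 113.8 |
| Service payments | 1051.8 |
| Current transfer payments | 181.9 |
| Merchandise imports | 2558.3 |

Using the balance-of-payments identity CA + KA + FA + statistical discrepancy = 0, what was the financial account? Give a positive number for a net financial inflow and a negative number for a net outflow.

487.1

Goods balance = 1577.2 - 2558.3 = -981.1
Services balance = 1257.4 - 1051.8 = 205.6
Trade balance (goods + services) = -981.1 + 205.6 = -775.5
Net primary income = 436.4 - 223.8 = 212.6
Net secondary income = 113.8 - 181.9 = -68.1
Current account = -775.5 + 212.6 + (-68.1) = -631.0
Financial account = -(-631.0 + 69.8 + 74.1) = 487.1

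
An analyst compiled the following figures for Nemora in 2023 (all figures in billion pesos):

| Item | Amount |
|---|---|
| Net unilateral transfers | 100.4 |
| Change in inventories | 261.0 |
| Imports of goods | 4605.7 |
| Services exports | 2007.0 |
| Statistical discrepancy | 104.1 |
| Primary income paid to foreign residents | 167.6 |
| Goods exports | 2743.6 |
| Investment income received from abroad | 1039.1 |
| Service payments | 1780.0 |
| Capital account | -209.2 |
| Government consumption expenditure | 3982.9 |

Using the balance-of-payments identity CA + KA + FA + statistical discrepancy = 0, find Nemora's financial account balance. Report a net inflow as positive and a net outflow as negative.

Goods balance = 2743.6 - 4605.7 = -1862.1
Services balance = 2007.0 - 1780.0 = 227.0
Trade balance (goods + services) = -1862.1 + 227.0 = -1635.1
Net primary income = 1039.1 - 167.6 = 871.5
Net secondary income = 100.4
Current account = -1635.1 + 871.5 + 100.4 = -663.2
Financial account = -(-663.2 + (-209.2) + 104.1) = 768.3

768.3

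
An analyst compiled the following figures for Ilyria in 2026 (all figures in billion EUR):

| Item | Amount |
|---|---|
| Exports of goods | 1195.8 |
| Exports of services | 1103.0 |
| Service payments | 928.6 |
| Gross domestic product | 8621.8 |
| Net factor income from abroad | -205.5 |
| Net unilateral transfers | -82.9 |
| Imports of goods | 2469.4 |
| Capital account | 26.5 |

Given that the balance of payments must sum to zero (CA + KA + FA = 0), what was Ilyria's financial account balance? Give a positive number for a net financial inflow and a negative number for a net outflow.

Goods balance = 1195.8 - 2469.4 = -1273.6
Services balance = 1103.0 - 928.6 = 174.4
Trade balance (goods + services) = -1273.6 + 174.4 = -1099.2
Net primary income = -205.5
Net secondary income = -82.9
Current account = -1099.2 + (-205.5) + (-82.9) = -1387.6
Financial account = -(-1387.6 + 26.5) = 1361.1

1361.1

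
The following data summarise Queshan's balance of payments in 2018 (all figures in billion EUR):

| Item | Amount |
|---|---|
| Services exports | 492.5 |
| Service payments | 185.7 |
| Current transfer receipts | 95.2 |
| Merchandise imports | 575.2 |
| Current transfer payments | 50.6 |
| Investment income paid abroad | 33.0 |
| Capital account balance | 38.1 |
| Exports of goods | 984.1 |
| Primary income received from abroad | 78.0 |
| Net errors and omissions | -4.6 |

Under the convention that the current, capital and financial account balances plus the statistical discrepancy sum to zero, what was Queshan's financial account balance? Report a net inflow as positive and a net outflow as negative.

Goods balance = 984.1 - 575.2 = 408.9
Services balance = 492.5 - 185.7 = 306.8
Trade balance (goods + services) = 408.9 + 306.8 = 715.7
Net primary income = 78.0 - 33.0 = 45.0
Net secondary income = 95.2 - 50.6 = 44.6
Current account = 715.7 + 45.0 + 44.6 = 805.3
Financial account = -(805.3 + 38.1 + (-4.6)) = -838.8

-838.8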